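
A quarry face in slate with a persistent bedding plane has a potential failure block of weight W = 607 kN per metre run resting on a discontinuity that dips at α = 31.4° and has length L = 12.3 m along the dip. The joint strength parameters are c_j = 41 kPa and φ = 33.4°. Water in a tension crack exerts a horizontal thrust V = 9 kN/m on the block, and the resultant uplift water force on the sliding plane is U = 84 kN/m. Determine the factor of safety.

Resolving the block weight along and normal to the plane and applying the Mohr–Coulomb strength on the joint:
N' = W cosα − U − V sinα = 607·cos31.4° − 84 − 9·sin31.4° = 429.4 kN/m
Driving force T = W sinα + V cosα = 607·sin31.4° + 9·cos31.4° = 323.9 kN/m
Resisting force R = c_j·L + N'·tanφ = 41·12.3 + 429.4·tan33.4° = 504.3 + 283.1 = 787.4 kN/m
FS = R / T = 787.4 / 323.9 = 2.431

FS = 2.43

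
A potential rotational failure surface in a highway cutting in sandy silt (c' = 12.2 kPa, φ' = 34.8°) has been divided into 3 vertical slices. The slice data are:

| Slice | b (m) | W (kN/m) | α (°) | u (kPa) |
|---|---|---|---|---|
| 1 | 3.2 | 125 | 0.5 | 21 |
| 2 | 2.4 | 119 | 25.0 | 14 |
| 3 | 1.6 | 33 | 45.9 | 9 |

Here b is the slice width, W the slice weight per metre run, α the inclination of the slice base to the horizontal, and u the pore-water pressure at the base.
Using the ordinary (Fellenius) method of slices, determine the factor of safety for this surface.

Ordinary method of slices: FS = Σ[c'·Δl_i + (W_i cosα_i − u_i·Δl_i)·tanφ'] / Σ W_i sinα_i, with Δl_i = b_i / cosα_i.
Slice 1: Δl = 3.2/cos0.5° = 3.200 m; N'_1 = 125·cos0.5° − 21·3.200 = 57.8; c'Δl = 39.04; W sinα = 1.1
Slice 2: Δl = 2.4/cos25.0° = 2.648 m; N'_2 = 119·cos25.0° − 14·2.648 = 70.8; c'Δl = 32.31; W sinα = 50.3
Slice 3: Δl = 1.6/cos45.9° = 2.299 m; N'_3 = 33·cos45.9° − 9·2.299 = 2.3; c'Δl = 28.05; W sinα = 23.7
Σc'Δl = 99.4 kN/m; ΣN' = 130.8 kN/m; ΣW sinα = 75.1 kN/m
Resisting = 99.4 + 130.8·tan34.8° = 99.4 + 90.9 = 190.3 kN/m
FS = 190.3 / 75.1 = 2.535

FS = 2.54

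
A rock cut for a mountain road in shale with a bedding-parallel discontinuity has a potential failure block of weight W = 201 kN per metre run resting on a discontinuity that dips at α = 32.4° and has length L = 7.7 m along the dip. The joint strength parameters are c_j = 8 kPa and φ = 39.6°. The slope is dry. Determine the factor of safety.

FS = 1.88

Resolving the block weight along and normal to the plane and applying the Mohr–Coulomb strength on the joint:
N' = W cosα = 201·cos32.4° = 169.7 kN/m
Driving force T = W sinα = 201·sin32.4° = 107.7 kN/m
Resisting force R = c_j·L + N'·tanφ = 8·7.7 + 169.7·tan39.6° = 61.6 + 140.4 = 202.0 kN/m
FS = R / T = 202.0 / 107.7 = 1.876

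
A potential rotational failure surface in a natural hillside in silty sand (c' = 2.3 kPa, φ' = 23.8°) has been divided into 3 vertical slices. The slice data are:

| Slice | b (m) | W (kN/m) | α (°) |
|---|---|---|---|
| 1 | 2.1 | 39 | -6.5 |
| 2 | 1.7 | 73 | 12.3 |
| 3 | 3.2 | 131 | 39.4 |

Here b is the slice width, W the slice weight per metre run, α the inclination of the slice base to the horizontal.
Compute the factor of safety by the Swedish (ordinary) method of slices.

Ordinary method of slices: FS = Σ[c'·Δl_i + (W_i cosα_i)·tanφ'] / Σ W_i sinα_i, with Δl_i = b_i / cosα_i.
Slice 1: Δl = 2.1/cos(-6.5°) = 2.114 m; N'_1 = 39·cos(-6.5°) = 38.7; c'Δl = 4.86; W sinα = -4.4
Slice 2: Δl = 1.7/cos12.3° = 1.740 m; N'_2 = 73·cos12.3° = 71.3; c'Δl = 4.00; W sinα = 15.6
Slice 3: Δl = 3.2/cos39.4° = 4.141 m; N'_3 = 131·cos39.4° = 101.2; c'Δl = 9.52; W sinα = 83.1
Σc'Δl = 18.4 kN/m; ΣN' = 211.3 kN/m; ΣW sinα = 94.3 kN/m
Resisting = 18.4 + 211.3·tan23.8° = 18.4 + 93.2 = 111.6 kN/m
FS = 111.6 / 94.3 = 1.183

FS = 1.18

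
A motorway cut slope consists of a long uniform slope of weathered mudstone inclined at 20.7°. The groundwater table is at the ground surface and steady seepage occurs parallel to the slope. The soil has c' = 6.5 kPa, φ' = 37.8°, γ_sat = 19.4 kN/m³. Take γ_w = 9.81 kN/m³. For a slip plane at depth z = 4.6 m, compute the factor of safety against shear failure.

FS = 1.24

With seepage parallel to the slope and the water table at the surface, the effective normal stress on the slip plane uses the buoyant unit weight γ' = γ_sat − γ_w while the driving shear stress uses γ_sat:
FS = [c' + γ' z cos²β tanφ'] / [γ_sat z sinβ cosβ]
γ' = 19.4 − 9.81 = 9.59 kN/m³
Numerator = 6.5 + 9.59·4.6·cos²20.7°·tan37.8° = 6.5 + 9.59·4.6·0.8751·0.7757 = 36.443 kPa
Denominator = 19.4·4.6·sin20.7°·cos20.7° = 19.4·4.6·0.3535·0.9354 = 29.508 kPa
FS = 36.443 / 29.508 = 1.235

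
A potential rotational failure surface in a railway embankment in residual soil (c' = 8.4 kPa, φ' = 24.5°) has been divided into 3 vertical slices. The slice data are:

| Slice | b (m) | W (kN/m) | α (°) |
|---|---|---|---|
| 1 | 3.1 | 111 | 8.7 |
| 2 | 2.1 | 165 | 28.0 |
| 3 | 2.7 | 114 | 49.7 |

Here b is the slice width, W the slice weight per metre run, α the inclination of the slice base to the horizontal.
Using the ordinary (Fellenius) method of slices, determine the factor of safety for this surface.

FS = 1.28

Ordinary method of slices: FS = Σ[c'·Δl_i + (W_i cosα_i)·tanφ'] / Σ W_i sinα_i, with Δl_i = b_i / cosα_i.
Slice 1: Δl = 3.1/cos8.7° = 3.136 m; N'_1 = 111·cos8.7° = 109.7; c'Δl = 26.34; W sinα = 16.8
Slice 2: Δl = 2.1/cos28.0° = 2.378 m; N'_2 = 165·cos28.0° = 145.7; c'Δl = 19.98; W sinα = 77.5
Slice 3: Δl = 2.7/cos49.7° = 4.174 m; N'_3 = 114·cos49.7° = 73.7; c'Δl = 35.07; W sinα = 86.9
Σc'Δl = 81.4 kN/m; ΣN' = 329.1 kN/m; ΣW sinα = 181.2 kN/m
Resisting = 81.4 + 329.1·tan24.5° = 81.4 + 150.0 = 231.4 kN/m
FS = 231.4 / 181.2 = 1.277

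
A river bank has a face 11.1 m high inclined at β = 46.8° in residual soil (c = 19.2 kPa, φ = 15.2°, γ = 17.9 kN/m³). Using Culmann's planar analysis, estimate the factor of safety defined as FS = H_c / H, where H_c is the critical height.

FS = 1.83

H_c = (4c/γ) · sinβ cosφ / [1 − cos(β − φ)]
    = (4·19.2/17.9) · sin46.8°·cos15.2° / [1 − cos31.6°]
    = 4.291 · 0.7035 / 0.1483 = 20.36 m
FS = H_c / H = 20.36 / 11.1 = 1.834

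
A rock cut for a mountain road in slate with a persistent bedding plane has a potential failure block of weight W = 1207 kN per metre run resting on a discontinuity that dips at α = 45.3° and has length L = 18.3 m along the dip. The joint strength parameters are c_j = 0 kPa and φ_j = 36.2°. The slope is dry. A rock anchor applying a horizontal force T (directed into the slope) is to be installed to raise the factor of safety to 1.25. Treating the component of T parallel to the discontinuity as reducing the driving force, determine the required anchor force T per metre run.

Resolving forces along and normal to the sliding plane, with the horizontal anchor force T adding T·sinα to the effective normal force and T·cosα acting up the plane against the driving force:
FS = [c_jL + (W cosα + T sinα) tanφ_j] / [W sinα − T cosα]
Without the anchor: N' = 849.0 kN/m, driving T_d = 857.9 kN/m, resisting R = 0·18.3 + 849.0·tan36.2° = 621.4 kN/m, FS = 0.72.
Setting FS = 1.25 and solving for T:
1.25·(857.9 − T cos45.3°) = 621.4 + T sin45.3°·tan36.2°
T·(sin45.3°·tan36.2° + 1.25·cos45.3°) = 1.25·857.9 − 621.4
T·(0.7108·0.7319 + 1.25·0.7034) = 1072.4 − 621.4 = 451.0
T·1.3995 = 451.0
T = 322.3 kN/m

T = 322 kN/m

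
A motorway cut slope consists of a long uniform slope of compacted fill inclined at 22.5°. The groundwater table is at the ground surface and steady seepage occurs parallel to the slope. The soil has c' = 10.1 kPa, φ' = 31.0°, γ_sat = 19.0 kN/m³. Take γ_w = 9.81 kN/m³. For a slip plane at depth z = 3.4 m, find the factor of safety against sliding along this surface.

With seepage parallel to the slope and the water table at the surface, the effective normal stress on the slip plane uses the buoyant unit weight γ' = γ_sat − γ_w while the driving shear stress uses γ_sat:
FS = [c' + γ' z cos²β tanφ'] / [γ_sat z sinβ cosβ]
γ' = 19.0 − 9.81 = 9.19 kN/m³
Numerator = 10.1 + 9.19·3.4·cos²22.5°·tan31.0° = 10.1 + 9.19·3.4·0.8536·0.6009 = 26.125 kPa
Denominator = 19.0·3.4·sin22.5°·cos22.5° = 19.0·3.4·0.3827·0.9239 = 22.840 kPa
FS = 26.125 / 22.840 = 1.144

FS = 1.14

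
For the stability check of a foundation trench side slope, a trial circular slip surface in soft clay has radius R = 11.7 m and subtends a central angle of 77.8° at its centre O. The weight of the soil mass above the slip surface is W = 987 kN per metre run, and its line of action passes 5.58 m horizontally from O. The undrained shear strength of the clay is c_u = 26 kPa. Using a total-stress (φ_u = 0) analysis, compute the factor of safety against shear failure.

Taking moments about the centre O, the resisting moment is provided by the undrained shear strength acting along the arc:
Arc length L_a = R·θ = 11.7·(77.8°·π/180) = 11.7·1.3579 = 15.89 m
M_R = c_u·L_a·R = 26·15.89·11.7 = 4832.8 kN·m/m
M_D = W·d = 987·5.58 = 5507.5 kN·m/m
FS = M_R / M_D = 4832.8 / 5507.5 = 0.878

FS = 0.88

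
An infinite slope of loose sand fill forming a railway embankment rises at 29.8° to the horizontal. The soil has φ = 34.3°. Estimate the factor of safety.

For a dry cohesionless infinite slope the factor of safety is FS = tanφ / tanβ.
FS = tan34.3° / tan29.8° = 0.6822 / 0.5727 = 1.191

FS = 1.19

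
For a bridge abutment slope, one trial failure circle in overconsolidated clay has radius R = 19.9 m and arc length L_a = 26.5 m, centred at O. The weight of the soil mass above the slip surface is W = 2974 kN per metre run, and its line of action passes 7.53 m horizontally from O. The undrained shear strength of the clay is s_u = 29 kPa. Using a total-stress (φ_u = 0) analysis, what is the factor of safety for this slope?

Taking moments about the centre O, the resisting moment is provided by the undrained shear strength acting along the arc:
M_R = s_u·L_a·R = 29·26.50·19.9 = 15293.1 kN·m/m
M_D = W·d = 2974·7.53 = 22394.2 kN·m/m
FS = M_R / M_D = 15293.1 / 22394.2 = 0.683

FS = 0.68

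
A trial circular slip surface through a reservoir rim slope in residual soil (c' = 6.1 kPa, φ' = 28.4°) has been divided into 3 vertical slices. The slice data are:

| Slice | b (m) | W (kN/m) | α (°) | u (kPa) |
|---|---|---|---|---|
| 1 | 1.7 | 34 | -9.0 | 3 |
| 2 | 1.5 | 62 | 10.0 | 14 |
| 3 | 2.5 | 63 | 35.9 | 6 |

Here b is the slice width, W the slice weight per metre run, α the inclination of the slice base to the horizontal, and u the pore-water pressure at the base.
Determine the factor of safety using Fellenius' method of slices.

FS = 2.20

Ordinary method of slices: FS = Σ[c'·Δl_i + (W_i cosα_i − u_i·Δl_i)·tanφ'] / Σ W_i sinα_i, with Δl_i = b_i / cosα_i.
Slice 1: Δl = 1.7/cos(-9.0°) = 1.721 m; N'_1 = 34·cos(-9.0°) − 3·1.721 = 28.4; c'Δl = 10.50; W sinα = -5.3
Slice 2: Δl = 1.5/cos10.0° = 1.523 m; N'_2 = 62·cos10.0° − 14·1.523 = 39.7; c'Δl = 9.29; W sinα = 10.8
Slice 3: Δl = 2.5/cos35.9° = 3.086 m; N'_3 = 63·cos35.9° − 6·3.086 = 32.5; c'Δl = 18.83; W sinα = 36.9
Σc'Δl = 38.6 kN/m; ΣN' = 100.7 kN/m; ΣW sinα = 42.4 kN/m
Resisting = 38.6 + 100.7·tan28.4° = 38.6 + 54.4 = 93.0 kN/m
FS = 93.0 / 42.4 = 2.195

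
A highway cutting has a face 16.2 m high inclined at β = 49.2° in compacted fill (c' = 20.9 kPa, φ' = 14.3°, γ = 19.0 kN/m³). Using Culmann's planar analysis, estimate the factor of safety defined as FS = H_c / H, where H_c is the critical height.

FS = 1.11

H_c = (4c'/γ) · sinβ cosφ' / [1 − cos(β − φ')]
    = (4·20.9/19.0) · sin49.2°·cos14.3° / [1 − cos34.9°]
    = 4.400 · 0.7335 / 0.1798 = 17.95 m
FS = H_c / H = 17.95 / 16.2 = 1.108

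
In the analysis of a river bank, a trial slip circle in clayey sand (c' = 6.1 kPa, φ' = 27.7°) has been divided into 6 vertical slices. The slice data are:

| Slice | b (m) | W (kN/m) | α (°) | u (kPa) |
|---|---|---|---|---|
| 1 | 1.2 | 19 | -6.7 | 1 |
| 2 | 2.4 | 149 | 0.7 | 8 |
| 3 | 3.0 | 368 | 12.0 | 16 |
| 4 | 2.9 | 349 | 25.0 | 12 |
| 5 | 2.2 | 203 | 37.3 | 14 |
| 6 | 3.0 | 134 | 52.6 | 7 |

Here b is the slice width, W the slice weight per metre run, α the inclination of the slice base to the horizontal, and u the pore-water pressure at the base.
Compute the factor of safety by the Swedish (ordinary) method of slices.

FS = 1.29

Ordinary method of slices: FS = Σ[c'·Δl_i + (W_i cosα_i − u_i·Δl_i)·tanφ'] / Σ W_i sinα_i, with Δl_i = b_i / cosα_i.
Slice 1: Δl = 1.2/cos(-6.7°) = 1.208 m; N'_1 = 19·cos(-6.7°) − 1·1.208 = 17.7; c'Δl = 7.37; W sinα = -2.2
Slice 2: Δl = 2.4/cos0.7° = 2.400 m; N'_2 = 149·cos0.7° − 8·2.400 = 129.8; c'Δl = 14.64; W sinα = 1.8
Slice 3: Δl = 3.0/cos12.0° = 3.067 m; N'_3 = 368·cos12.0° − 16·3.067 = 310.9; c'Δl = 18.71; W sinα = 76.5
Slice 4: Δl = 2.9/cos25.0° = 3.200 m; N'_4 = 349·cos25.0° − 12·3.200 = 277.9; c'Δl = 19.52; W sinα = 147.5
Slice 5: Δl = 2.2/cos37.3° = 2.766 m; N'_5 = 203·cos37.3° − 14·2.766 = 122.8; c'Δl = 16.87; W sinα = 123.0
Slice 6: Δl = 3.0/cos52.6° = 4.939 m; N'_6 = 134·cos52.6° − 7·4.939 = 46.8; c'Δl = 30.13; W sinα = 106.5
Σc'Δl = 107.2 kN/m; ΣN' = 905.8 kN/m; ΣW sinα = 453.1 kN/m
Resisting = 107.2 + 905.8·tan27.7° = 107.2 + 475.6 = 582.8 kN/m
FS = 582.8 / 453.1 = 1.286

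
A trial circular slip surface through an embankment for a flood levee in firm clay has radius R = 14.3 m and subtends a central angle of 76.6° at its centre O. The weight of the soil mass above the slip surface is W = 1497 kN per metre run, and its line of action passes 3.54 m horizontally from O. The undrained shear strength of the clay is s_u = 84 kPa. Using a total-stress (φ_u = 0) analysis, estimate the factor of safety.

Taking moments about the centre O, the resisting moment is provided by the undrained shear strength acting along the arc:
Arc length L_a = R·θ = 14.3·(76.6°·π/180) = 14.3·1.3369 = 19.12 m
M_R = s_u·L_a·R = 84·19.12·14.3 = 22964.5 kN·m/m
M_D = W·d = 1497·3.54 = 5299.4 kN·m/m
FS = M_R / M_D = 22964.5 / 5299.4 = 4.333

FS = 4.33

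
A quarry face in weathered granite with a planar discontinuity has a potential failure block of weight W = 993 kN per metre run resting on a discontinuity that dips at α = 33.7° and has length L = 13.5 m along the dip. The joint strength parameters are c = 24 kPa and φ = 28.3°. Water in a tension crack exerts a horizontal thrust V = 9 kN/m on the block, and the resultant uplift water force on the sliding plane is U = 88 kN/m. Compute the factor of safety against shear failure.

Resolving the block weight along and normal to the plane and applying the Mohr–Coulomb strength on the joint:
N' = W cosα − U − V sinα = 993·cos33.7° − 88 − 9·sin33.7° = 733.1 kN/m
Driving force T = W sinα + V cosα = 993·sin33.7° + 9·cos33.7° = 558.4 kN/m
Resisting force R = c·L + N'·tanφ = 24·13.5 + 733.1·tan28.3° = 324.0 + 394.8 = 718.8 kN/m
FS = R / T = 718.8 / 558.4 = 1.287

FS = 1.29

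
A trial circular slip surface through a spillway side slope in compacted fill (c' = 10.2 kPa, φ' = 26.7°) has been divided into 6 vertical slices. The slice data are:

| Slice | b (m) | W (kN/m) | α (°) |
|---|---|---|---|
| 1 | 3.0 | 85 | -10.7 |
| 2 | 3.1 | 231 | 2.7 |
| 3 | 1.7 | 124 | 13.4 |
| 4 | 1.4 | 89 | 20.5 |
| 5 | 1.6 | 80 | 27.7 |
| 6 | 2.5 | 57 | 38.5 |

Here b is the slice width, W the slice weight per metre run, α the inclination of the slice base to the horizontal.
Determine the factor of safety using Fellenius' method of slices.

FS = 3.65

Ordinary method of slices: FS = Σ[c'·Δl_i + (W_i cosα_i)·tanφ'] / Σ W_i sinα_i, with Δl_i = b_i / cosα_i.
Slice 1: Δl = 3.0/cos(-10.7°) = 3.053 m; N'_1 = 85·cos(-10.7°) = 83.5; c'Δl = 31.14; W sinα = -15.8
Slice 2: Δl = 3.1/cos2.7° = 3.103 m; N'_2 = 231·cos2.7° = 230.7; c'Δl = 31.66; W sinα = 10.9
Slice 3: Δl = 1.7/cos13.4° = 1.748 m; N'_3 = 124·cos13.4° = 120.6; c'Δl = 17.83; W sinα = 28.7
Slice 4: Δl = 1.4/cos20.5° = 1.495 m; N'_4 = 89·cos20.5° = 83.4; c'Δl = 15.25; W sinα = 31.2
Slice 5: Δl = 1.6/cos27.7° = 1.807 m; N'_5 = 80·cos27.7° = 70.8; c'Δl = 18.43; W sinα = 37.2
Slice 6: Δl = 2.5/cos38.5° = 3.194 m; N'_6 = 57·cos38.5° = 44.6; c'Δl = 32.58; W sinα = 35.5
Σc'Δl = 146.9 kN/m; ΣN' = 633.7 kN/m; ΣW sinα = 127.7 kN/m
Resisting = 146.9 + 633.7·tan26.7° = 146.9 + 318.7 = 465.6 kN/m
FS = 465.6 / 127.7 = 3.647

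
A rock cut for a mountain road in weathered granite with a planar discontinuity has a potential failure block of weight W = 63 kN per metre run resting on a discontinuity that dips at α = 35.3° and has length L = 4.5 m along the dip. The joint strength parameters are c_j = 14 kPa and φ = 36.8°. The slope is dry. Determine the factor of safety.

Resolving the block weight along and normal to the plane and applying the Mohr–Coulomb strength on the joint:
N' = W cosα = 63·cos35.3° = 51.4 kN/m
Driving force T = W sinα = 63·sin35.3° = 36.4 kN/m
Resisting force R = c_j·L + N'·tanφ = 14·4.5 + 51.4·tan36.8° = 63.0 + 38.5 = 101.5 kN/m
FS = R / T = 101.5 / 36.4 = 2.787

FS = 2.79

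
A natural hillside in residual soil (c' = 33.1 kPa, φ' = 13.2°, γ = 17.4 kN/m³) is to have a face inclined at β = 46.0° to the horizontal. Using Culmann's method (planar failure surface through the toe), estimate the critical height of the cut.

Culmann's analysis gives the critical failure plane at α_cr = (β + φ')/2 = (46.0 + 13.2)/2 = 29.6°, and the critical height
H_c = (4c'/γ) · sinβ cosφ' / [1 − cos(β − φ')]
    = (4·33.1/17.4) · sin46.0°·cos13.2° / [1 − cos(32.8°)]
    = 7.609 · 0.7193·0.9736 / [1 − 0.8406]
    = 7.609 · 0.7003 / 0.1594
    = 33.42 m

H_c = 33.42 m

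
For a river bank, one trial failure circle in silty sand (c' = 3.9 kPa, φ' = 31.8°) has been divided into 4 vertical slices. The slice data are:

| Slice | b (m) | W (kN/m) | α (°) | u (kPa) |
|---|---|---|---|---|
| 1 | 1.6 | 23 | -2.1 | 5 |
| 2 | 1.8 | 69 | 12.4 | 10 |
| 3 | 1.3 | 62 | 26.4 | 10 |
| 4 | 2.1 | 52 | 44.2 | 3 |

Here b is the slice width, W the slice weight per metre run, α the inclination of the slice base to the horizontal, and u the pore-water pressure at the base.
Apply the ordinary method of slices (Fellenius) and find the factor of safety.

FS = 1.46

Ordinary method of slices: FS = Σ[c'·Δl_i + (W_i cosα_i − u_i·Δl_i)·tanφ'] / Σ W_i sinα_i, with Δl_i = b_i / cosα_i.
Slice 1: Δl = 1.6/cos(-2.1°) = 1.601 m; N'_1 = 23·cos(-2.1°) − 5·1.601 = 15.0; c'Δl = 6.24; W sinα = -0.8
Slice 2: Δl = 1.8/cos12.4° = 1.843 m; N'_2 = 69·cos12.4° − 10·1.843 = 49.0; c'Δl = 7.19; W sinα = 14.8
Slice 3: Δl = 1.3/cos26.4° = 1.451 m; N'_3 = 62·cos26.4° − 10·1.451 = 41.0; c'Δl = 5.66; W sinα = 27.6
Slice 4: Δl = 2.1/cos44.2° = 2.929 m; N'_4 = 52·cos44.2° − 3·2.929 = 28.5; c'Δl = 11.42; W sinα = 36.3
Σc'Δl = 30.5 kN/m; ΣN' = 133.5 kN/m; ΣW sinα = 77.8 kN/m
Resisting = 30.5 + 133.5·tan31.8° = 30.5 + 82.7 = 113.3 kN/m
FS = 113.3 / 77.8 = 1.456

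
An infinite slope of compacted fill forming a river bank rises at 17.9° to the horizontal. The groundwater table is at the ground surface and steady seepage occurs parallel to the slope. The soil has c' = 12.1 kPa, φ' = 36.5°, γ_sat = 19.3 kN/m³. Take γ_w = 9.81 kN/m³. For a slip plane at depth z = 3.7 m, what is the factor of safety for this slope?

With seepage parallel to the slope and the water table at the surface, the effective normal stress on the slip plane uses the buoyant unit weight γ' = γ_sat − γ_w while the driving shear stress uses γ_sat:
FS = [c' + γ' z cos²β tanφ'] / [γ_sat z sinβ cosβ]
γ' = 19.3 − 9.81 = 9.49 kN/m³
Numerator = 12.1 + 9.49·3.7·cos²17.9°·tan36.5° = 12.1 + 9.49·3.7·0.9055·0.7400 = 35.628 kPa
Denominator = 19.3·3.7·sin17.9°·cos17.9° = 19.3·3.7·0.3074·0.9516 = 20.886 kPa
FS = 35.628 / 20.886 = 1.706

FS = 1.71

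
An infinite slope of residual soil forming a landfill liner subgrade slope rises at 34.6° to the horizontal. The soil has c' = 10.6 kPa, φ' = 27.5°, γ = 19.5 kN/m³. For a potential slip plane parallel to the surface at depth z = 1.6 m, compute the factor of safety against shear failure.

For an infinite slope with a slip plane parallel to the surface (no pore pressure): FS = [c' + γz cos²β tanφ'] / [γz sinβ cosβ].
γz = 19.5·1.6 = 31.20 kN/m²
Numerator = 10.6 + 31.20·cos²34.6°·tan27.5° = 10.6 + 31.20·0.6776·0.5206 = 21.605 kPa
Denominator = 31.20·sin34.6°·cos34.6° = 31.20·0.5678·0.8231 = 14.583 kPa
FS = 21.605 / 14.583 = 1.481

FS = 1.48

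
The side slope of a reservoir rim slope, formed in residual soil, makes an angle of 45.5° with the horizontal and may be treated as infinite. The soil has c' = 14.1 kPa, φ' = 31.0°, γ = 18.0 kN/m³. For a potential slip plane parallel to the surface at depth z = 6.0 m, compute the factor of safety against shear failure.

For an infinite slope with a slip plane parallel to the surface (no pore pressure): FS = [c' + γz cos²β tanφ'] / [γz sinβ cosβ].
γz = 18.0·6.0 = 108.00 kN/m²
Numerator = 14.1 + 108.00·cos²45.5°·tan31.0° = 14.1 + 108.00·0.4913·0.6009 = 45.980 kPa
Denominator = 108.00·sin45.5°·cos45.5° = 108.00·0.7133·0.7009 = 53.992 kPa
FS = 45.980 / 53.992 = 0.852

FS = 0.85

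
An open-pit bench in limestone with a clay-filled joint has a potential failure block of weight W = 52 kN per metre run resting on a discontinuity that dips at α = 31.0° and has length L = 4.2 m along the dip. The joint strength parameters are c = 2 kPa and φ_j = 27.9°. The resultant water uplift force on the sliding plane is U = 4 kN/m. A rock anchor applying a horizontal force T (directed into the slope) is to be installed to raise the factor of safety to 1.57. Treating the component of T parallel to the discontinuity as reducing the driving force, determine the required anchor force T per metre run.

Resolving forces along and normal to the sliding plane, with the horizontal anchor force T adding T·sinα to the effective normal force and T·cosα acting up the plane against the driving force:
FS = [cL + (W cosα − U + T sinα) tanφ_j] / [W sinα − T cosα]
Without the anchor: N' = 40.6 kN/m, driving T_d = 26.8 kN/m, resisting R = 2·4.2 + 40.6·tan27.9° = 29.9 kN/m, FS = 1.12.
Setting FS = 1.57 and solving for T:
1.57·(26.8 − T cos31.0°) = 29.9 + T sin31.0°·tan27.9°
T·(sin31.0°·tan27.9° + 1.57·cos31.0°) = 1.57·26.8 − 29.9
T·(0.5150·0.5295 + 1.57·0.8572) = 42.0 − 29.9 = 12.2
T·1.6185 = 12.2
T = 7.5 kN/m

T = 8 kN/m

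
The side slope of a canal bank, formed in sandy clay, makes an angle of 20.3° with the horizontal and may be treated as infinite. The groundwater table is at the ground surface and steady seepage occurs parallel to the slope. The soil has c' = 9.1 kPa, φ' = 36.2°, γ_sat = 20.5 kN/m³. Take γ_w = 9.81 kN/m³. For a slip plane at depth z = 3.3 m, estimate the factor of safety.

With seepage parallel to the slope and the water table at the surface, the effective normal stress on the slip plane uses the buoyant unit weight γ' = γ_sat − γ_w while the driving shear stress uses γ_sat:
FS = [c' + γ' z cos²β tanφ'] / [γ_sat z sinβ cosβ]
γ' = 20.5 − 9.81 = 10.69 kN/m³
Numerator = 9.1 + 10.69·3.3·cos²20.3°·tan36.2° = 9.1 + 10.69·3.3·0.8796·0.7319 = 31.811 kPa
Denominator = 20.5·3.3·sin20.3°·cos20.3° = 20.5·3.3·0.3469·0.9379 = 22.012 kPa
FS = 31.811 / 22.012 = 1.445

FS = 1.45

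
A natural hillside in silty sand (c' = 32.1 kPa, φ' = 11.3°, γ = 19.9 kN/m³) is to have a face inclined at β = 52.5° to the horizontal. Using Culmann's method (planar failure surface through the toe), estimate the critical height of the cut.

Culmann's analysis gives the critical failure plane at α_cr = (β + φ')/2 = (52.5 + 11.3)/2 = 31.9°, and the critical height
H_c = (4c'/γ) · sinβ cosφ' / [1 − cos(β − φ')]
    = (4·32.1/19.9) · sin52.5°·cos11.3° / [1 − cos(41.2°)]
    = 6.452 · 0.7934·0.9806 / [1 − 0.7524]
    = 6.452 · 0.7780 / 0.2476
    = 20.27 m

H_c = 20.27 m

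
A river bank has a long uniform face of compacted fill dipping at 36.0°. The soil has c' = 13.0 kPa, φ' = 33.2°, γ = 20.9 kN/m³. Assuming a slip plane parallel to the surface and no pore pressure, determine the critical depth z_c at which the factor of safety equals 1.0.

z_c = 13.17 m

Setting FS = 1.00 in FS = [c' + γz cos²β tanφ'] / [γz sinβ cosβ] and solving for z:
z = c' / [γ cosβ (FS·sinβ − cosβ·tanφ')]
  = 13.0 / [20.9·cos36.0°·(1.00·sin36.0° − cos36.0°·tan33.2°)]
  = 13.0 / [20.9·0.8090·(1.00·0.5878 − 0.8090·0.6544)]
  = 13.0 / 0.9871 = 13.170 m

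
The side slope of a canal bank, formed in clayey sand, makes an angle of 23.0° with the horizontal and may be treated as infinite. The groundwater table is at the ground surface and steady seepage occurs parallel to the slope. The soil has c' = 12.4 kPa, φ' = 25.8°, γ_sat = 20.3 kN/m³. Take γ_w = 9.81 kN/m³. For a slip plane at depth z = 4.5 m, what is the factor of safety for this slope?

With seepage parallel to the slope and the water table at the surface, the effective normal stress on the slip plane uses the buoyant unit weight γ' = γ_sat − γ_w while the driving shear stress uses γ_sat:
FS = [c' + γ' z cos²β tanφ'] / [γ_sat z sinβ cosβ]
γ' = 20.3 − 9.81 = 10.49 kN/m³
Numerator = 12.4 + 10.49·4.5·cos²23.0°·tan25.8° = 12.4 + 10.49·4.5·0.8473·0.4834 = 31.736 kPa
Denominator = 20.3·4.5·sin23.0°·cos23.0° = 20.3·4.5·0.3907·0.9205 = 32.856 kPa
FS = 31.736 / 32.856 = 0.966

FS = 0.97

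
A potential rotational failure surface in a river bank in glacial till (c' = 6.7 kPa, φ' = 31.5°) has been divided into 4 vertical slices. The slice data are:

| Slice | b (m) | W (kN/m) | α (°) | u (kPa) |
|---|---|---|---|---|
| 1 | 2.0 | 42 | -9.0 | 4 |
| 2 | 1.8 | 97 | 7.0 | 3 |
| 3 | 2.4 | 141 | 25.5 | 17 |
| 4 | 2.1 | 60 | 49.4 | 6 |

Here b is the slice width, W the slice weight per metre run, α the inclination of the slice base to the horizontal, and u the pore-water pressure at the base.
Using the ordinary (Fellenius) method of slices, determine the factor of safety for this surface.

Ordinary method of slices: FS = Σ[c'·Δl_i + (W_i cosα_i − u_i·Δl_i)·tanφ'] / Σ W_i sinα_i, with Δl_i = b_i / cosα_i.
Slice 1: Δl = 2.0/cos(-9.0°) = 2.025 m; N'_1 = 42·cos(-9.0°) − 4·2.025 = 33.4; c'Δl = 13.57; W sinα = -6.6
Slice 2: Δl = 1.8/cos7.0° = 1.814 m; N'_2 = 97·cos7.0° − 3·1.814 = 90.8; c'Δl = 12.15; W sinα = 11.8
Slice 3: Δl = 2.4/cos25.5° = 2.659 m; N'_3 = 141·cos25.5° − 17·2.659 = 82.1; c'Δl = 17.82; W sinα = 60.7
Slice 4: Δl = 2.1/cos49.4° = 3.227 m; N'_4 = 60·cos49.4° − 6·3.227 = 19.7; c'Δl = 21.62; W sinα = 45.6
Σc'Δl = 65.2 kN/m; ΣN' = 226.0 kN/m; ΣW sinα = 111.5 kN/m
Resisting = 65.2 + 226.0·tan31.5° = 65.2 + 138.5 = 203.6 kN/m
FS = 203.6 / 111.5 = 1.826

FS = 1.83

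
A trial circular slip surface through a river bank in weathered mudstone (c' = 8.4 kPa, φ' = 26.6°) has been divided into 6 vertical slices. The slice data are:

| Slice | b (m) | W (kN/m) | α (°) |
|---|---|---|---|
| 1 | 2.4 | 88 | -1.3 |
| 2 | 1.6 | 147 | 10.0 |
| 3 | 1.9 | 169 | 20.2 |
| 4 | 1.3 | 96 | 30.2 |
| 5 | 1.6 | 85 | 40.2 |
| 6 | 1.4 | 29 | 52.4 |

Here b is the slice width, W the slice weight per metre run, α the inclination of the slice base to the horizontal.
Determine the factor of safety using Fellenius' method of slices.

FS = 1.82

Ordinary method of slices: FS = Σ[c'·Δl_i + (W_i cosα_i)·tanφ'] / Σ W_i sinα_i, with Δl_i = b_i / cosα_i.
Slice 1: Δl = 2.4/cos(-1.3°) = 2.401 m; N'_1 = 88·cos(-1.3°) = 88.0; c'Δl = 20.17; W sinα = -2.0
Slice 2: Δl = 1.6/cos10.0° = 1.625 m; N'_2 = 147·cos10.0° = 144.8; c'Δl = 13.65; W sinα = 25.5
Slice 3: Δl = 1.9/cos20.2° = 2.025 m; N'_3 = 169·cos20.2° = 158.6; c'Δl = 17.01; W sinα = 58.4
Slice 4: Δl = 1.3/cos30.2° = 1.504 m; N'_4 = 96·cos30.2° = 83.0; c'Δl = 12.63; W sinα = 48.3
Slice 5: Δl = 1.6/cos40.2° = 2.095 m; N'_5 = 85·cos40.2° = 64.9; c'Δl = 17.60; W sinα = 54.9
Slice 6: Δl = 1.4/cos52.4° = 2.295 m; N'_6 = 29·cos52.4° = 17.7; c'Δl = 19.27; W sinα = 23.0
Σc'Δl = 100.3 kN/m; ΣN' = 556.9 kN/m; ΣW sinα = 208.0 kN/m
Resisting = 100.3 + 556.9·tan26.6° = 100.3 + 278.9 = 379.2 kN/m
FS = 379.2 / 208.0 = 1.823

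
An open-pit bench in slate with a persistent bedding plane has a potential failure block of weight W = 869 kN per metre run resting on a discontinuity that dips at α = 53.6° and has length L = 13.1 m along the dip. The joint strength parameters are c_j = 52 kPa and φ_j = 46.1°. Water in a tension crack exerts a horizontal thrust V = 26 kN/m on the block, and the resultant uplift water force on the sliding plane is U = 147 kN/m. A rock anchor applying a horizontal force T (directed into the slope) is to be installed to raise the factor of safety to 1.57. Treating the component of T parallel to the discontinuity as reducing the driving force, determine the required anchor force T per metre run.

T = 45 kN/m

Resolving forces along and normal to the sliding plane, with the horizontal anchor force T adding T·sinα to the effective normal force and T·cosα acting up the plane against the driving force:
FS = [c_jL + (W cosα − U − V sinα + T sinα) tanφ_j] / [W sinα + V cosα − T cosα]
Without the anchor: N' = 347.8 kN/m, driving T_d = 714.9 kN/m, resisting R = 52·13.1 + 347.8·tan46.1° = 1042.6 kN/m, FS = 1.46.
Setting FS = 1.57 and solving for T:
1.57·(714.9 − T cos53.6°) = 1042.6 + T sin53.6°·tan46.1°
T·(sin53.6°·tan46.1° + 1.57·cos53.6°) = 1.57·714.9 − 1042.6
T·(0.8049·1.0392 + 1.57·0.5934) = 1122.4 − 1042.6 = 79.8
T·1.7681 = 79.8
T = 45.1 kN/m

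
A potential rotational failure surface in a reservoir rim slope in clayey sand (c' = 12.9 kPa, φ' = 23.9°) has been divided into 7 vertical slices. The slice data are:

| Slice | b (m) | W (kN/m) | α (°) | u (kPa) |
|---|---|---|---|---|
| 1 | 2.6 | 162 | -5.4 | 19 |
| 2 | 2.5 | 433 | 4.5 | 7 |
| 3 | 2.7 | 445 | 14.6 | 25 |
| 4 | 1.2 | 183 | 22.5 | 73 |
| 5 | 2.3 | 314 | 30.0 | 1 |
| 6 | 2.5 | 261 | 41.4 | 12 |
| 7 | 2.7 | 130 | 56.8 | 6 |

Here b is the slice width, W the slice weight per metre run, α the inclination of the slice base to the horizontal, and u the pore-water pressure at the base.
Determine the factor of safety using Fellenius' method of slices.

Ordinary method of slices: FS = Σ[c'·Δl_i + (W_i cosα_i − u_i·Δl_i)·tanφ'] / Σ W_i sinα_i, with Δl_i = b_i / cosα_i.
Slice 1: Δl = 2.6/cos(-5.4°) = 2.612 m; N'_1 = 162·cos(-5.4°) − 19·2.612 = 111.7; c'Δl = 33.69; W sinα = -15.2
Slice 2: Δl = 2.5/cos4.5° = 2.508 m; N'_2 = 433·cos4.5° − 7·2.508 = 414.1; c'Δl = 32.35; W sinα = 34.0
Slice 3: Δl = 2.7/cos14.6° = 2.790 m; N'_3 = 445·cos14.6° − 25·2.790 = 360.9; c'Δl = 35.99; W sinα = 112.2
Slice 4: Δl = 1.2/cos22.5° = 1.299 m; N'_4 = 183·cos22.5° − 73·1.299 = 74.3; c'Δl = 16.76; W sinα = 70.0
Slice 5: Δl = 2.3/cos30.0° = 2.656 m; N'_5 = 314·cos30.0° − 1·2.656 = 269.3; c'Δl = 34.26; W sinα = 157.0
Slice 6: Δl = 2.5/cos41.4° = 3.333 m; N'_6 = 261·cos41.4° − 12·3.333 = 155.8; c'Δl = 42.99; W sinα = 172.6
Slice 7: Δl = 2.7/cos56.8° = 4.931 m; N'_7 = 130·cos56.8° − 6·4.931 = 41.6; c'Δl = 63.61; W sinα = 108.8
Σc'Δl = 259.6 kN/m; ΣN' = 1427.6 kN/m; ΣW sinα = 639.3 kN/m
Resisting = 259.6 + 1427.6·tan23.9° = 259.6 + 632.6 = 892.3 kN/m
FS = 892.3 / 639.3 = 1.396

FS = 1.40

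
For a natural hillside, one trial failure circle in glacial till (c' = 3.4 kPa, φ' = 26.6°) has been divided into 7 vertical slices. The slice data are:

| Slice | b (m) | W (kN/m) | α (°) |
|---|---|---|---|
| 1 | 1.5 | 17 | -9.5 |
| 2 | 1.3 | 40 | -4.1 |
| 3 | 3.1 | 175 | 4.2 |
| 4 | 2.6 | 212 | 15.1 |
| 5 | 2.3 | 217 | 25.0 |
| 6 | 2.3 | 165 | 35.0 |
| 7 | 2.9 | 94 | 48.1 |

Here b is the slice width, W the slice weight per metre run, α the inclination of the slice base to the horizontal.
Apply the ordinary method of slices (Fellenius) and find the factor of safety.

Ordinary method of slices: FS = Σ[c'·Δl_i + (W_i cosα_i)·tanφ'] / Σ W_i sinα_i, with Δl_i = b_i / cosα_i.
Slice 1: Δl = 1.5/cos(-9.5°) = 1.521 m; N'_1 = 17·cos(-9.5°) = 16.8; c'Δl = 5.17; W sinα = -2.8
Slice 2: Δl = 1.3/cos(-4.1°) = 1.303 m; N'_2 = 40·cos(-4.1°) = 39.9; c'Δl = 4.43; W sinα = -2.9
Slice 3: Δl = 3.1/cos4.2° = 3.108 m; N'_3 = 175·cos4.2° = 174.5; c'Δl = 10.57; W sinα = 12.8
Slice 4: Δl = 2.6/cos15.1° = 2.693 m; N'_4 = 212·cos15.1° = 204.7; c'Δl = 9.16; W sinα = 55.2
Slice 5: Δl = 2.3/cos25.0° = 2.538 m; N'_5 = 217·cos25.0° = 196.7; c'Δl = 8.63; W sinα = 91.7
Slice 6: Δl = 2.3/cos35.0° = 2.808 m; N'_6 = 165·cos35.0° = 135.2; c'Δl = 9.55; W sinα = 94.6
Slice 7: Δl = 2.9/cos48.1° = 4.342 m; N'_7 = 94·cos48.1° = 62.8; c'Δl = 14.76; W sinα = 70.0
Σc'Δl = 62.3 kN/m; ΣN' = 830.5 kN/m; ΣW sinα = 318.7 kN/m
Resisting = 62.3 + 830.5·tan26.6° = 62.3 + 415.9 = 478.1 kN/m
FS = 478.1 / 318.7 = 1.500

FS = 1.50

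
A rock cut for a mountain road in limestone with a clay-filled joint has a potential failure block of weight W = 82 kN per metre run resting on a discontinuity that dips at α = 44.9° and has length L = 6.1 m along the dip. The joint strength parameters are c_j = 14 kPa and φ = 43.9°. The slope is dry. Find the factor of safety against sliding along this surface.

Resolving the block weight along and normal to the plane and applying the Mohr–Coulomb strength on the joint:
N' = W cosα = 82·cos44.9° = 58.1 kN/m
Driving force T = W sinα = 82·sin44.9° = 57.9 kN/m
Resisting force R = c_j·L + N'·tanφ = 14·6.1 + 58.1·tan43.9° = 85.4 + 55.9 = 141.3 kN/m
FS = R / T = 141.3 / 57.9 = 2.441

FS = 2.44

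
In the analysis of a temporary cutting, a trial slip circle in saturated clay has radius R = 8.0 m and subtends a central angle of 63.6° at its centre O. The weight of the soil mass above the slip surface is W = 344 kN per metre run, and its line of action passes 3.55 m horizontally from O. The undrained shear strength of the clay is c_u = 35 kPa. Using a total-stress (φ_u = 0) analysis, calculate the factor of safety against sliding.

FS = 2.04

Taking moments about the centre O, the resisting moment is provided by the undrained shear strength acting along the arc:
Arc length L_a = R·θ = 8.0·(63.6°·π/180) = 8.0·1.1100 = 8.88 m
M_R = c_u·L_a·R = 35·8.88·8.0 = 2486.5 kN·m/m
M_D = W·d = 344·3.55 = 1221.2 kN·m/m
FS = M_R / M_D = 2486.5 / 1221.2 = 2.036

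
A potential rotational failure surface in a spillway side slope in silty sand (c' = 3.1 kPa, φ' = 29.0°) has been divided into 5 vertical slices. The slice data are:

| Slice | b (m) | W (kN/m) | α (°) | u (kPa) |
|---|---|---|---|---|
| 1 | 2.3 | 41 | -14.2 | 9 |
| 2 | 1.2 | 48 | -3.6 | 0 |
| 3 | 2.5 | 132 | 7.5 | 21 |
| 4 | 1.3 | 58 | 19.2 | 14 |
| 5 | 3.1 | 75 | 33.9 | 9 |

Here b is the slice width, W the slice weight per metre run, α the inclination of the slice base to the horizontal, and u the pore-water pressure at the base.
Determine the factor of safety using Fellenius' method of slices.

FS = 2.31

Ordinary method of slices: FS = Σ[c'·Δl_i + (W_i cosα_i − u_i·Δl_i)·tanφ'] / Σ W_i sinα_i, with Δl_i = b_i / cosα_i.
Slice 1: Δl = 2.3/cos(-14.2°) = 2.372 m; N'_1 = 41·cos(-14.2°) − 9·2.372 = 18.4; c'Δl = 7.35; W sinα = -10.1
Slice 2: Δl = 1.2/cos(-3.6°) = 1.202 m; N'_2 = 48·cos(-3.6°) − 0·1.202 = 47.9; c'Δl = 3.73; W sinα = -3.0
Slice 3: Δl = 2.5/cos7.5° = 2.522 m; N'_3 = 132·cos7.5° − 21·2.522 = 77.9; c'Δl = 7.82; W sinα = 17.2
Slice 4: Δl = 1.3/cos19.2° = 1.377 m; N'_4 = 58·cos19.2° − 14·1.377 = 35.5; c'Δl = 4.27; W sinα = 19.1
Slice 5: Δl = 3.1/cos33.9° = 3.735 m; N'_5 = 75·cos33.9° − 9·3.735 = 28.6; c'Δl = 11.58; W sinα = 41.8
Σc'Δl = 34.7 kN/m; ΣN' = 208.4 kN/m; ΣW sinα = 65.1 kN/m
Resisting = 34.7 + 208.4·tan29.0° = 34.7 + 115.5 = 150.2 kN/m
FS = 150.2 / 65.1 = 2.309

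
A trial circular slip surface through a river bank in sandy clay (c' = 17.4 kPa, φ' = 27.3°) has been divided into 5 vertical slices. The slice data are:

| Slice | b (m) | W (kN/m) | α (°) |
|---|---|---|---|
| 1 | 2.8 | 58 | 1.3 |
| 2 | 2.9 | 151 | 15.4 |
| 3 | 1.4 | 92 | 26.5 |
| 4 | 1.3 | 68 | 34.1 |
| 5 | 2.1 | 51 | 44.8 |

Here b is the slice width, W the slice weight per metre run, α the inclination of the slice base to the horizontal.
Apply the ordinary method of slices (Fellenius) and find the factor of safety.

FS = 2.57

Ordinary method of slices: FS = Σ[c'·Δl_i + (W_i cosα_i)·tanφ'] / Σ W_i sinα_i, with Δl_i = b_i / cosα_i.
Slice 1: Δl = 2.8/cos1.3° = 2.801 m; N'_1 = 58·cos1.3° = 58.0; c'Δl = 48.73; W sinα = 1.3
Slice 2: Δl = 2.9/cos15.4° = 3.008 m; N'_2 = 151·cos15.4° = 145.6; c'Δl = 52.34; W sinα = 40.1
Slice 3: Δl = 1.4/cos26.5° = 1.564 m; N'_3 = 92·cos26.5° = 82.3; c'Δl = 27.22; W sinα = 41.1
Slice 4: Δl = 1.3/cos34.1° = 1.570 m; N'_4 = 68·cos34.1° = 56.3; c'Δl = 27.32; W sinα = 38.1
Slice 5: Δl = 2.1/cos44.8° = 2.960 m; N'_5 = 51·cos44.8° = 36.2; c'Δl = 51.50; W sinα = 35.9
Σc'Δl = 207.1 kN/m; ΣN' = 378.4 kN/m; ΣW sinα = 156.5 kN/m
Resisting = 207.1 + 378.4·tan27.3° = 207.1 + 195.3 = 402.4 kN/m
FS = 402.4 / 156.5 = 2.571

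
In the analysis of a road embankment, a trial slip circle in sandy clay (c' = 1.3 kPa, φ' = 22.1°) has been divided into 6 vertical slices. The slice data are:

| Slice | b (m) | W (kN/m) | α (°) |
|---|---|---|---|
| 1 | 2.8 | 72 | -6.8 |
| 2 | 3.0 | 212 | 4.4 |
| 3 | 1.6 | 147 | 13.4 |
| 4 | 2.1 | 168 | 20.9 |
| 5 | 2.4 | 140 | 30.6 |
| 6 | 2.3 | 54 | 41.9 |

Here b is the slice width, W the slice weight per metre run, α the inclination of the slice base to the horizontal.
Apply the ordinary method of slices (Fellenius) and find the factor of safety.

FS = 1.54

Ordinary method of slices: FS = Σ[c'·Δl_i + (W_i cosα_i)·tanφ'] / Σ W_i sinα_i, with Δl_i = b_i / cosα_i.
Slice 1: Δl = 2.8/cos(-6.8°) = 2.820 m; N'_1 = 72·cos(-6.8°) = 71.5; c'Δl = 3.67; W sinα = -8.5
Slice 2: Δl = 3.0/cos4.4° = 3.009 m; N'_2 = 212·cos4.4° = 211.4; c'Δl = 3.91; W sinα = 16.3
Slice 3: Δl = 1.6/cos13.4° = 1.645 m; N'_3 = 147·cos13.4° = 143.0; c'Δl = 2.14; W sinα = 34.1
Slice 4: Δl = 2.1/cos20.9° = 2.248 m; N'_4 = 168·cos20.9° = 156.9; c'Δl = 2.92; W sinα = 59.9
Slice 5: Δl = 2.4/cos30.6° = 2.788 m; N'_5 = 140·cos30.6° = 120.5; c'Δl = 3.62; W sinα = 71.3
Slice 6: Δl = 2.3/cos41.9° = 3.090 m; N'_6 = 54·cos41.9° = 40.2; c'Δl = 4.02; W sinα = 36.1
Σc'Δl = 20.3 kN/m; ΣN' = 743.5 kN/m; ΣW sinα = 209.1 kN/m
Resisting = 20.3 + 743.5·tan22.1° = 20.3 + 301.9 = 322.2 kN/m
FS = 322.2 / 209.1 = 1.541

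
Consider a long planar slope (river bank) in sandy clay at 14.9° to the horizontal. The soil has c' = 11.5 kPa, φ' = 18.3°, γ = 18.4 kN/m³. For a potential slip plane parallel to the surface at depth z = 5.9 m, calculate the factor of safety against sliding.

For an infinite slope with a slip plane parallel to the surface (no pore pressure): FS = [c' + γz cos²β tanφ'] / [γz sinβ cosβ].
γz = 18.4·5.9 = 108.56 kN/m²
Numerator = 11.5 + 108.56·cos²14.9°·tan18.3° = 11.5 + 108.56·0.9339·0.3307 = 45.029 kPa
Denominator = 108.56·sin14.9°·cos14.9° = 108.56·0.2571·0.9664 = 26.976 kPa
FS = 45.029 / 26.976 = 1.669

FS = 1.67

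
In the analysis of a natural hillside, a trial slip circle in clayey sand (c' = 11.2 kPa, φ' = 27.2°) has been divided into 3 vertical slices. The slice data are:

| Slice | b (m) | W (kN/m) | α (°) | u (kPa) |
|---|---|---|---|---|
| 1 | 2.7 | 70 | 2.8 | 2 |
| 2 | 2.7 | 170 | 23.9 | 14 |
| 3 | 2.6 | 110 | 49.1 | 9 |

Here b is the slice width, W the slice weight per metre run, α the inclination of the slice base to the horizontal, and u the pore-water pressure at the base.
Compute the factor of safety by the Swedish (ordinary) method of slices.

FS = 1.40

Ordinary method of slices: FS = Σ[c'·Δl_i + (W_i cosα_i − u_i·Δl_i)·tanφ'] / Σ W_i sinα_i, with Δl_i = b_i / cosα_i.
Slice 1: Δl = 2.7/cos2.8° = 2.703 m; N'_1 = 70·cos2.8° − 2·2.703 = 64.5; c'Δl = 30.28; W sinα = 3.4
Slice 2: Δl = 2.7/cos23.9° = 2.953 m; N'_2 = 170·cos23.9° − 14·2.953 = 114.1; c'Δl = 33.08; W sinα = 68.9
Slice 3: Δl = 2.6/cos49.1° = 3.971 m; N'_3 = 110·cos49.1° − 9·3.971 = 36.3; c'Δl = 44.48; W sinα = 83.1
Σc'Δl = 107.8 kN/m; ΣN' = 214.9 kN/m; ΣW sinα = 155.4 kN/m
Resisting = 107.8 + 214.9·tan27.2° = 107.8 + 110.4 = 218.3 kN/m
FS = 218.3 / 155.4 = 1.404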